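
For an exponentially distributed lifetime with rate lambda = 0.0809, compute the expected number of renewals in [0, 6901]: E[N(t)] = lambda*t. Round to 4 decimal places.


lambda = 0.0809
t = 6901
E[N(t)] = lambda * t
E[N(t)] = 0.0809 * 6901
E[N(t)] = 558.2909

558.2909


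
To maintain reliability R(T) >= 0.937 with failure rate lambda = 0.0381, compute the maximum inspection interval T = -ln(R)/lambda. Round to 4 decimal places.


R_target = 0.937
lambda = 0.0381
-ln(0.937) = 0.0651
T = 0.0651 / 0.0381
T = 1.7079

1.7079


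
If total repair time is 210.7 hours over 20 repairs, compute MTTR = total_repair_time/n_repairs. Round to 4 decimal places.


total_repair_time = 210.7
n_repairs = 20
MTTR = 210.7 / 20
MTTR = 10.535

10.535


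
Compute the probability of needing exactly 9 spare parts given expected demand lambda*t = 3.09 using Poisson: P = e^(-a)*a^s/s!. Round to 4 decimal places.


a = 3.09, s = 9
e^(-a) = e^(-3.09) = 0.0455
a^s = 3.09^9 = 25681.8506
s! = 362880
P = 0.0455 * 25681.8506 / 362880
P = 0.0032

0.0032


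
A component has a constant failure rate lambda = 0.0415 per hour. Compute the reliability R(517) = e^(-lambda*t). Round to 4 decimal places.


lambda = 0.0415
t = 517
lambda * t = 21.4555
R(t) = e^(-21.4555)
R(t) = 0.0

0.0


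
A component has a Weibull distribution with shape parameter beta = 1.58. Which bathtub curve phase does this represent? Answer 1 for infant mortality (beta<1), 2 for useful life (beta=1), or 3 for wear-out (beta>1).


beta = 1.58
Compare beta to 1:
beta < 1 => infant mortality (phase 1)
beta = 1 => useful life (phase 2)
beta > 1 => wear-out (phase 3)
Since beta = 1.58, this is wear-out (increasing failure rate)
Phase = 3

3


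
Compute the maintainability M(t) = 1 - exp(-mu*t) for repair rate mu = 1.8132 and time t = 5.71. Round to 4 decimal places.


mu = 1.8132, t = 5.71
mu * t = 1.8132 * 5.71 = 10.3534
exp(-10.3534) = 0.0
M(t) = 1 - 0.0
M(t) = 1.0

1.0


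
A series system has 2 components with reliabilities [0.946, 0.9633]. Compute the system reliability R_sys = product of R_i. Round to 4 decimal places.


Components: [0.946, 0.9633]
After component 1 (R=0.946): product = 0.946
After component 2 (R=0.9633): product = 0.9113
R_sys = 0.9113

0.9113


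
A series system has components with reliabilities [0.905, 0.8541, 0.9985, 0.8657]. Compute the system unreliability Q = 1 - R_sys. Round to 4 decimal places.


Components: [0.905, 0.8541, 0.9985, 0.8657]
After component 1: product = 0.905
After component 2: product = 0.773
After component 3: product = 0.7718
After component 4: product = 0.6681
R_sys = 0.6681
Q = 1 - 0.6681 = 0.3319

0.3319


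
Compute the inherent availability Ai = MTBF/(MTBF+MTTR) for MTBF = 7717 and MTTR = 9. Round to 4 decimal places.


MTBF = 7717
MTTR = 9
MTBF + MTTR = 7726
Ai = 7717 / 7726
Ai = 0.9988

0.9988


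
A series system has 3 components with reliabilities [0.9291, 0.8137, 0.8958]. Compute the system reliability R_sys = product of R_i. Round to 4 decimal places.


Components: [0.9291, 0.8137, 0.8958]
After component 1 (R=0.9291): product = 0.9291
After component 2 (R=0.8137): product = 0.756
After component 3 (R=0.8958): product = 0.6772
R_sys = 0.6772

0.6772


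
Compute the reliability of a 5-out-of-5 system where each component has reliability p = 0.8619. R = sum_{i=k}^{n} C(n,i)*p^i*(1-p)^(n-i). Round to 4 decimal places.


k = 5, n = 5, p = 0.8619
i=5: C(5,5)=1 * 0.8619^5 * 0.1381^0 = 0.4756
R = sum of terms = 0.4756

0.4756


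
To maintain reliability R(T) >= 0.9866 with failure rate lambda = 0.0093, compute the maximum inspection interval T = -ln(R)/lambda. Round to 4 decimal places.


R_target = 0.9866
lambda = 0.0093
-ln(0.9866) = 0.0135
T = 0.0135 / 0.0093
T = 1.4506

1.4506


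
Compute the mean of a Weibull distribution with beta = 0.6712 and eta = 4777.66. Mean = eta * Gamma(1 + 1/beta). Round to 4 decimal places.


beta = 0.6712, eta = 4777.66
1/beta = 1.4899
1 + 1/beta = 2.4899
Gamma(2.4899) = 1.3199
Mean = 4777.66 * 1.3199
Mean = 6306.2122

6306.2122


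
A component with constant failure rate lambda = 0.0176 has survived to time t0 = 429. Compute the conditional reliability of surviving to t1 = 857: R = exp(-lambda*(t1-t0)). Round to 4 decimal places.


lambda = 0.0176
t0 = 429, t1 = 857
t1 - t0 = 428
lambda * (t1-t0) = 0.0176 * 428 = 7.5328
R = exp(-7.5328)
R = 0.0005

0.0005


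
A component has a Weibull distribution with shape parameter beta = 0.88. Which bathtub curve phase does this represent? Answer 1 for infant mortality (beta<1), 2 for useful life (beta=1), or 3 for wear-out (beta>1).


beta = 0.88
Compare beta to 1:
beta < 1 => infant mortality (phase 1)
beta = 1 => useful life (phase 2)
beta > 1 => wear-out (phase 3)
Since beta = 0.88, this is infant mortality (decreasing failure rate)
Phase = 1

1


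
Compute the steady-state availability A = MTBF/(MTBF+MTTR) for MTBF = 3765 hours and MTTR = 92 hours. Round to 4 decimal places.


MTBF = 3765
MTTR = 92
MTBF + MTTR = 3857
A = 3765 / 3857
A = 0.9761

0.9761


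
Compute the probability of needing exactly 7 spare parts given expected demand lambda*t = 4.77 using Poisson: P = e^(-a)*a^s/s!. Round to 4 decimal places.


a = 4.77, s = 7
e^(-a) = e^(-4.77) = 0.0085
a^s = 4.77^7 = 56186.0697
s! = 5040
P = 0.0085 * 56186.0697 / 5040
P = 0.0945

0.0945


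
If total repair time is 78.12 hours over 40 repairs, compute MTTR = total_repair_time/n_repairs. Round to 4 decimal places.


total_repair_time = 78.12
n_repairs = 40
MTTR = 78.12 / 40
MTTR = 1.953

1.953


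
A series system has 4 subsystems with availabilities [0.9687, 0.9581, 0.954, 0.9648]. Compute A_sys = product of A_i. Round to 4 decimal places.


Subsystems: [0.9687, 0.9581, 0.954, 0.9648]
After subsystem 1 (A=0.9687): product = 0.9687
After subsystem 2 (A=0.9581): product = 0.9281
After subsystem 3 (A=0.954): product = 0.8854
After subsystem 4 (A=0.9648): product = 0.8543
A_sys = 0.8543

0.8543


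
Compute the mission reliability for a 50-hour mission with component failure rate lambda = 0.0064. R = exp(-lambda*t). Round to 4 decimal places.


lambda = 0.0064
mission_time = 50
lambda * t = 0.0064 * 50 = 0.32
R = exp(-0.32)
R = 0.7261

0.7261


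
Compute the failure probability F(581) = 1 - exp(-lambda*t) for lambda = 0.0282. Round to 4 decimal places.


lambda = 0.0282, t = 581
lambda * t = 16.3842
exp(-16.3842) = 0.0
F(t) = 1 - 0.0
F(t) = 1.0

1.0


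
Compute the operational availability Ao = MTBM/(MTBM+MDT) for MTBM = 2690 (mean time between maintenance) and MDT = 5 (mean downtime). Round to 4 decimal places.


MTBM = 2690
MDT = 5
MTBM + MDT = 2695
Ao = 2690 / 2695
Ao = 0.9981

0.9981


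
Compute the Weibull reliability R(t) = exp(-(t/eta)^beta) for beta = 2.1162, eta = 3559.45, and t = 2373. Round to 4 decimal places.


beta = 2.1162, eta = 3559.45, t = 2373
t/eta = 2373 / 3559.45 = 0.6667
(t/eta)^beta = 0.6667^2.1162 = 0.424
R(t) = exp(-0.424)
R(t) = 0.6544

0.6544


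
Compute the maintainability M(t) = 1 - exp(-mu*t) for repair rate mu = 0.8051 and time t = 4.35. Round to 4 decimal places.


mu = 0.8051, t = 4.35
mu * t = 0.8051 * 4.35 = 3.5022
exp(-3.5022) = 0.0301
M(t) = 1 - 0.0301
M(t) = 0.9699

0.9699


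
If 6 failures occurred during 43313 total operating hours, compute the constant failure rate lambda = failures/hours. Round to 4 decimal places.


failures = 6
total_hours = 43313
lambda = 6 / 43313
lambda = 0.0001

0.0001


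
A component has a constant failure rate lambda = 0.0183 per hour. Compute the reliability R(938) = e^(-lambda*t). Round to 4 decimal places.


lambda = 0.0183
t = 938
lambda * t = 17.1654
R(t) = e^(-17.1654)
R(t) = 0.0

0.0


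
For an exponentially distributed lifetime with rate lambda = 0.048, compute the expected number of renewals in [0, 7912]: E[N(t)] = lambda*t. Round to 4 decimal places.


lambda = 0.048
t = 7912
E[N(t)] = lambda * t
E[N(t)] = 0.048 * 7912
E[N(t)] = 379.776

379.776


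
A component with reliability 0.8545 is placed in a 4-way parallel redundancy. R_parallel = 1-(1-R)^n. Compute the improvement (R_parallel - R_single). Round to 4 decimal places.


R_single = 0.8545, n = 4
1 - R_single = 0.1455
(1 - R_single)^n = 0.1455^4 = 0.0004
R_parallel = 1 - 0.0004 = 0.9996
Improvement = 0.9996 - 0.8545
Improvement = 0.1451

0.1451


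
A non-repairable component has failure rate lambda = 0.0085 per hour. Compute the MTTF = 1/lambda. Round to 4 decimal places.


lambda = 0.0085
MTTF = 1 / 0.0085
MTTF = 117.6471

117.6471


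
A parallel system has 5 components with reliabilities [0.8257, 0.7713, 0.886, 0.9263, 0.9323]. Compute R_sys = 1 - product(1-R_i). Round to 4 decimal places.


Components: [0.8257, 0.7713, 0.886, 0.9263, 0.9323]
(1 - 0.8257) = 0.1743, running product = 0.1743
(1 - 0.7713) = 0.2287, running product = 0.0399
(1 - 0.886) = 0.114, running product = 0.0045
(1 - 0.9263) = 0.0737, running product = 0.0003
(1 - 0.9323) = 0.0677, running product = 0.0
Product of (1-R_i) = 0.0
R_sys = 1 - 0.0 = 1.0

1.0


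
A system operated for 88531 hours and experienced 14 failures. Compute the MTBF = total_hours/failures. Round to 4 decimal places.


total_hours = 88531
failures = 14
MTBF = 88531 / 14
MTBF = 6323.6429

6323.6429


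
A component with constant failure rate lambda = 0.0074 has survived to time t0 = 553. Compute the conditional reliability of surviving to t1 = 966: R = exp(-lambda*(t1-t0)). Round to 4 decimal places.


lambda = 0.0074
t0 = 553, t1 = 966
t1 - t0 = 413
lambda * (t1-t0) = 0.0074 * 413 = 3.0562
R = exp(-3.0562)
R = 0.0471

0.0471


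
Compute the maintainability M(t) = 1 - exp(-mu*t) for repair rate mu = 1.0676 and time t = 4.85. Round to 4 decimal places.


mu = 1.0676, t = 4.85
mu * t = 1.0676 * 4.85 = 5.1779
exp(-5.1779) = 0.0056
M(t) = 1 - 0.0056
M(t) = 0.9944

0.9944


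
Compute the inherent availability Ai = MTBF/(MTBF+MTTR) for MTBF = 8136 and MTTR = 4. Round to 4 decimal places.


MTBF = 8136
MTTR = 4
MTBF + MTTR = 8140
Ai = 8136 / 8140
Ai = 0.9995

0.9995


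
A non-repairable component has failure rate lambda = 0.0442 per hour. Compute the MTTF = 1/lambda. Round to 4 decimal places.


lambda = 0.0442
MTTF = 1 / 0.0442
MTTF = 22.6244

22.6244


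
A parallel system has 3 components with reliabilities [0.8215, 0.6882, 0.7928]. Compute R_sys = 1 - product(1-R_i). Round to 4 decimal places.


Components: [0.8215, 0.6882, 0.7928]
(1 - 0.8215) = 0.1785, running product = 0.1785
(1 - 0.6882) = 0.3118, running product = 0.0557
(1 - 0.7928) = 0.2072, running product = 0.0115
Product of (1-R_i) = 0.0115
R_sys = 1 - 0.0115 = 0.9885

0.9885


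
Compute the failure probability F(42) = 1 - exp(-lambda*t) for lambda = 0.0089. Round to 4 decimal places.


lambda = 0.0089, t = 42
lambda * t = 0.3738
exp(-0.3738) = 0.6881
F(t) = 1 - 0.6881
F(t) = 0.3119

0.3119


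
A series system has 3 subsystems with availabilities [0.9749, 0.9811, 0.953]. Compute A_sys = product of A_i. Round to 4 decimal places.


Subsystems: [0.9749, 0.9811, 0.953]
After subsystem 1 (A=0.9749): product = 0.9749
After subsystem 2 (A=0.9811): product = 0.9565
After subsystem 3 (A=0.953): product = 0.9115
A_sys = 0.9115

0.9115


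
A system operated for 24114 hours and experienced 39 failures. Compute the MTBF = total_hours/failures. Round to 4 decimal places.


total_hours = 24114
failures = 39
MTBF = 24114 / 39
MTBF = 618.3077

618.3077


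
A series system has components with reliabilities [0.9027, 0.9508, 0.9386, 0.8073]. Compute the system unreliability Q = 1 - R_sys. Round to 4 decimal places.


Components: [0.9027, 0.9508, 0.9386, 0.8073]
After component 1: product = 0.9027
After component 2: product = 0.8583
After component 3: product = 0.8056
After component 4: product = 0.6504
R_sys = 0.6504
Q = 1 - 0.6504 = 0.3496

0.3496


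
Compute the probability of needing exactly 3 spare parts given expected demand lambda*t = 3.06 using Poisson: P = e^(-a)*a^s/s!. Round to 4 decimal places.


a = 3.06, s = 3
e^(-a) = e^(-3.06) = 0.0469
a^s = 3.06^3 = 28.6526
s! = 6
P = 0.0469 * 28.6526 / 6
P = 0.2239

0.2239


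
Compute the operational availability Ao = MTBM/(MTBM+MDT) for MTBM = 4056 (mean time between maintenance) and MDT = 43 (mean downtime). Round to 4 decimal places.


MTBM = 4056
MDT = 43
MTBM + MDT = 4099
Ao = 4056 / 4099
Ao = 0.9895

0.9895


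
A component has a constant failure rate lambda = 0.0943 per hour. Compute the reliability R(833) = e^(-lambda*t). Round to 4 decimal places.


lambda = 0.0943
t = 833
lambda * t = 78.5519
R(t) = e^(-78.5519)
R(t) = 0.0

0.0


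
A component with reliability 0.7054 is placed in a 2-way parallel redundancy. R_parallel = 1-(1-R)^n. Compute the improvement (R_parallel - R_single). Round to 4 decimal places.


R_single = 0.7054, n = 2
1 - R_single = 0.2946
(1 - R_single)^n = 0.2946^2 = 0.0868
R_parallel = 1 - 0.0868 = 0.9132
Improvement = 0.9132 - 0.7054
Improvement = 0.2078

0.2078


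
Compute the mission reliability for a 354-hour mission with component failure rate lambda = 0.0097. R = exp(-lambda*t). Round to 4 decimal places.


lambda = 0.0097
mission_time = 354
lambda * t = 0.0097 * 354 = 3.4338
R = exp(-3.4338)
R = 0.0323

0.0323


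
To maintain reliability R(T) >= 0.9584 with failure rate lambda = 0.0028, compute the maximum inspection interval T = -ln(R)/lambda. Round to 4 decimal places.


R_target = 0.9584
lambda = 0.0028
-ln(0.9584) = 0.0425
T = 0.0425 / 0.0028
T = 15.175

15.175


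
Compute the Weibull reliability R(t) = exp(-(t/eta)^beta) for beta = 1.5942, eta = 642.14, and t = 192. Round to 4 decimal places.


beta = 1.5942, eta = 642.14, t = 192
t/eta = 192 / 642.14 = 0.299
(t/eta)^beta = 0.299^1.5942 = 0.1459
R(t) = exp(-0.1459)
R(t) = 0.8642

0.8642


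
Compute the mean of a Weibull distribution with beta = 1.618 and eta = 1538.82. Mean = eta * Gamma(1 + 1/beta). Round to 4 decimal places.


beta = 1.618, eta = 1538.82
1/beta = 0.618
1 + 1/beta = 1.618
Gamma(1.618) = 0.8957
Mean = 1538.82 * 0.8957
Mean = 1378.2823

1378.2823


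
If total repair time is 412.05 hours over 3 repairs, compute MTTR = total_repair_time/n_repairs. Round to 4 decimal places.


total_repair_time = 412.05
n_repairs = 3
MTTR = 412.05 / 3
MTTR = 137.35

137.35


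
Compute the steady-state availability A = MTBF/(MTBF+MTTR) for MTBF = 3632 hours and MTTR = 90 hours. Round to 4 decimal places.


MTBF = 3632
MTTR = 90
MTBF + MTTR = 3722
A = 3632 / 3722
A = 0.9758

0.9758


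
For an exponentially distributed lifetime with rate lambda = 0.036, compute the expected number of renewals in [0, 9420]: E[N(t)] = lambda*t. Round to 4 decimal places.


lambda = 0.036
t = 9420
E[N(t)] = lambda * t
E[N(t)] = 0.036 * 9420
E[N(t)] = 339.12

339.12


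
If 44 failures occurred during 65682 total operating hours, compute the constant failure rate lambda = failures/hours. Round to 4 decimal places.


failures = 44
total_hours = 65682
lambda = 44 / 65682
lambda = 0.0007

0.0007


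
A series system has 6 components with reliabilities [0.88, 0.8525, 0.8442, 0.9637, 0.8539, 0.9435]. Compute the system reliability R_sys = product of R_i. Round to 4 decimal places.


Components: [0.88, 0.8525, 0.8442, 0.9637, 0.8539, 0.9435]
After component 1 (R=0.88): product = 0.88
After component 2 (R=0.8525): product = 0.7502
After component 3 (R=0.8442): product = 0.6333
After component 4 (R=0.9637): product = 0.6103
After component 5 (R=0.8539): product = 0.5212
After component 6 (R=0.9435): product = 0.4917
R_sys = 0.4917

0.4917


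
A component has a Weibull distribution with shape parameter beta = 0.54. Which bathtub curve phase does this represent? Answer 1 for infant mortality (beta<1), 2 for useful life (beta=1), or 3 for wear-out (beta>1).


beta = 0.54
Compare beta to 1:
beta < 1 => infant mortality (phase 1)
beta = 1 => useful life (phase 2)
beta > 1 => wear-out (phase 3)
Since beta = 0.54, this is infant mortality (decreasing failure rate)
Phase = 1

1


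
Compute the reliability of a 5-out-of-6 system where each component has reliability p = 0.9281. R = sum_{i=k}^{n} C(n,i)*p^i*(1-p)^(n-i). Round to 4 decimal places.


k = 5, n = 6, p = 0.9281
i=5: C(6,5)=6 * 0.9281^5 * 0.0719^1 = 0.2971
i=6: C(6,6)=1 * 0.9281^6 * 0.0719^0 = 0.6391
R = sum of terms = 0.9362

0.9362


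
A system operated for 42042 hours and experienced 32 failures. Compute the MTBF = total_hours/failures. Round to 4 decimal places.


total_hours = 42042
failures = 32
MTBF = 42042 / 32
MTBF = 1313.8125

1313.8125


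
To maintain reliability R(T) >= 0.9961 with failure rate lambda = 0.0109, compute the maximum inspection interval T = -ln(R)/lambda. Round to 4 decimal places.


R_target = 0.9961
lambda = 0.0109
-ln(0.9961) = 0.0039
T = 0.0039 / 0.0109
T = 0.3585

0.3585


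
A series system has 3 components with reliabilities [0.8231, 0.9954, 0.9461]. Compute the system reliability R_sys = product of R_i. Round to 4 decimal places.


Components: [0.8231, 0.9954, 0.9461]
After component 1 (R=0.8231): product = 0.8231
After component 2 (R=0.9954): product = 0.8193
After component 3 (R=0.9461): product = 0.7752
R_sys = 0.7752

0.7752


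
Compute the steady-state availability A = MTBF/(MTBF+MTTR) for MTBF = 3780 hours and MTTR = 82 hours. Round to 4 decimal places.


MTBF = 3780
MTTR = 82
MTBF + MTTR = 3862
A = 3780 / 3862
A = 0.9788

0.9788


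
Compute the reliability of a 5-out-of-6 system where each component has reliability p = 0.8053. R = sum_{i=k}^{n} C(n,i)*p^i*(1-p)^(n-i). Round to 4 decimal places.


k = 5, n = 6, p = 0.8053
i=5: C(6,5)=6 * 0.8053^5 * 0.1947^1 = 0.3956
i=6: C(6,6)=1 * 0.8053^6 * 0.1947^0 = 0.2727
R = sum of terms = 0.6684

0.6684


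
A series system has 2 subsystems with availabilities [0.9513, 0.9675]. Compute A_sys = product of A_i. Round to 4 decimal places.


Subsystems: [0.9513, 0.9675]
After subsystem 1 (A=0.9513): product = 0.9513
After subsystem 2 (A=0.9675): product = 0.9204
A_sys = 0.9204

0.9204


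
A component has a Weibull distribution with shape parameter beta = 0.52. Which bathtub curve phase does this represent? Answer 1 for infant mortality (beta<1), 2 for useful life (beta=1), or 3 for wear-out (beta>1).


beta = 0.52
Compare beta to 1:
beta < 1 => infant mortality (phase 1)
beta = 1 => useful life (phase 2)
beta > 1 => wear-out (phase 3)
Since beta = 0.52, this is infant mortality (decreasing failure rate)
Phase = 1

1


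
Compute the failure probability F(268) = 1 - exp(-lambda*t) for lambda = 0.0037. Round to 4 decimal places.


lambda = 0.0037, t = 268
lambda * t = 0.9916
exp(-0.9916) = 0.371
F(t) = 1 - 0.371
F(t) = 0.629

0.629


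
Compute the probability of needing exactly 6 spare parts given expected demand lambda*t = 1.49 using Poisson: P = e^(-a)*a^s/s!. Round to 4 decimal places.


a = 1.49, s = 6
e^(-a) = e^(-1.49) = 0.2254
a^s = 1.49^6 = 10.9425
s! = 720
P = 0.2254 * 10.9425 / 720
P = 0.0034

0.0034


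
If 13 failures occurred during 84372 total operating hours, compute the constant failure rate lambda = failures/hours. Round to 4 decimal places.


failures = 13
total_hours = 84372
lambda = 13 / 84372
lambda = 0.0002

0.0002


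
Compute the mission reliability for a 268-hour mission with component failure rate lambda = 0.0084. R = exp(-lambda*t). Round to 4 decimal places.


lambda = 0.0084
mission_time = 268
lambda * t = 0.0084 * 268 = 2.2512
R = exp(-2.2512)
R = 0.1053

0.1053


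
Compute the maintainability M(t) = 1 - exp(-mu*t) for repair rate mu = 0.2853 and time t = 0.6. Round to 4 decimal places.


mu = 0.2853, t = 0.6
mu * t = 0.2853 * 0.6 = 0.1712
exp(-0.1712) = 0.8427
M(t) = 1 - 0.8427
M(t) = 0.1573

0.1573


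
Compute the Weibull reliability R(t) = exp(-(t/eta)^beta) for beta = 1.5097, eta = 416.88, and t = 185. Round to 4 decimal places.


beta = 1.5097, eta = 416.88, t = 185
t/eta = 185 / 416.88 = 0.4438
(t/eta)^beta = 0.4438^1.5097 = 0.2933
R(t) = exp(-0.2933)
R(t) = 0.7458

0.7458


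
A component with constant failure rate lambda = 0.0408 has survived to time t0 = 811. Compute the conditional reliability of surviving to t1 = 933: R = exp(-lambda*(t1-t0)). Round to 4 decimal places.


lambda = 0.0408
t0 = 811, t1 = 933
t1 - t0 = 122
lambda * (t1-t0) = 0.0408 * 122 = 4.9776
R = exp(-4.9776)
R = 0.0069

0.0069


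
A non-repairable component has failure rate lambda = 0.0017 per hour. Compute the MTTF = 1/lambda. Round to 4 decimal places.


lambda = 0.0017
MTTF = 1 / 0.0017
MTTF = 588.2353

588.2353


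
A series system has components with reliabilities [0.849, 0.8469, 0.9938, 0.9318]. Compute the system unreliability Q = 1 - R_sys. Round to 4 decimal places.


Components: [0.849, 0.8469, 0.9938, 0.9318]
After component 1: product = 0.849
After component 2: product = 0.719
After component 3: product = 0.7146
After component 4: product = 0.6658
R_sys = 0.6658
Q = 1 - 0.6658 = 0.3342

0.3342


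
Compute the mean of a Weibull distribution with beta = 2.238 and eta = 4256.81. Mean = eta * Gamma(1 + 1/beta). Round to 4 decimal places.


beta = 2.238, eta = 4256.81
1/beta = 0.4468
1 + 1/beta = 1.4468
Gamma(1.4468) = 0.8857
Mean = 4256.81 * 0.8857
Mean = 3770.2461

3770.2461


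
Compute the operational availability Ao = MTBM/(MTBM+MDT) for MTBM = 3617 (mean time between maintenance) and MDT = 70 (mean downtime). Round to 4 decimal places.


MTBM = 3617
MDT = 70
MTBM + MDT = 3687
Ao = 3617 / 3687
Ao = 0.981

0.981


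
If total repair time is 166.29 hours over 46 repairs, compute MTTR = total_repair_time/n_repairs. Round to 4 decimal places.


total_repair_time = 166.29
n_repairs = 46
MTTR = 166.29 / 46
MTTR = 3.615

3.615


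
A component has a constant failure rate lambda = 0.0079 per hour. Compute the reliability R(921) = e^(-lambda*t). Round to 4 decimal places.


lambda = 0.0079
t = 921
lambda * t = 7.2759
R(t) = e^(-7.2759)
R(t) = 0.0007

0.0007


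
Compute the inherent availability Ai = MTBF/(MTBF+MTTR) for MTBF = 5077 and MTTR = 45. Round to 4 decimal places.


MTBF = 5077
MTTR = 45
MTBF + MTTR = 5122
Ai = 5077 / 5122
Ai = 0.9912

0.9912


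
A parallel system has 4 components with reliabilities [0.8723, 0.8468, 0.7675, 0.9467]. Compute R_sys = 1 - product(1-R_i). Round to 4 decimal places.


Components: [0.8723, 0.8468, 0.7675, 0.9467]
(1 - 0.8723) = 0.1277, running product = 0.1277
(1 - 0.8468) = 0.1532, running product = 0.0196
(1 - 0.7675) = 0.2325, running product = 0.0045
(1 - 0.9467) = 0.0533, running product = 0.0002
Product of (1-R_i) = 0.0002
R_sys = 1 - 0.0002 = 0.9998

0.9998


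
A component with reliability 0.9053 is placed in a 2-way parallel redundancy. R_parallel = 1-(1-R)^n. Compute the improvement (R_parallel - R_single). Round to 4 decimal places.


R_single = 0.9053, n = 2
1 - R_single = 0.0947
(1 - R_single)^n = 0.0947^2 = 0.009
R_parallel = 1 - 0.009 = 0.991
Improvement = 0.991 - 0.9053
Improvement = 0.0857

0.0857


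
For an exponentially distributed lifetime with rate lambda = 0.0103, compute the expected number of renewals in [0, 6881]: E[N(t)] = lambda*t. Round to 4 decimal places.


lambda = 0.0103
t = 6881
E[N(t)] = lambda * t
E[N(t)] = 0.0103 * 6881
E[N(t)] = 70.8743

70.8743


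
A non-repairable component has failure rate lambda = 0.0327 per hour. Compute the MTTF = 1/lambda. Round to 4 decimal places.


lambda = 0.0327
MTTF = 1 / 0.0327
MTTF = 30.581

30.581


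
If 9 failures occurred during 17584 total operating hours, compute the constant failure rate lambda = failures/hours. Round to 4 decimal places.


failures = 9
total_hours = 17584
lambda = 9 / 17584
lambda = 0.0005

0.0005


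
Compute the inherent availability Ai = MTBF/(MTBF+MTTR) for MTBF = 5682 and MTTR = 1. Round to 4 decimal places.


MTBF = 5682
MTTR = 1
MTBF + MTTR = 5683
Ai = 5682 / 5683
Ai = 0.9998

0.9998


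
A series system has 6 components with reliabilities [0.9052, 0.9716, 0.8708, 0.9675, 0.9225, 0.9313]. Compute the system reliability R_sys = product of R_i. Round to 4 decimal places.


Components: [0.9052, 0.9716, 0.8708, 0.9675, 0.9225, 0.9313]
After component 1 (R=0.9052): product = 0.9052
After component 2 (R=0.9716): product = 0.8795
After component 3 (R=0.8708): product = 0.7659
After component 4 (R=0.9675): product = 0.741
After component 5 (R=0.9225): product = 0.6835
After component 6 (R=0.9313): product = 0.6366
R_sys = 0.6366

0.6366


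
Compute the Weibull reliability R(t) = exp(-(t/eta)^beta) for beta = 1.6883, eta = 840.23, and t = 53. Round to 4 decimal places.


beta = 1.6883, eta = 840.23, t = 53
t/eta = 53 / 840.23 = 0.0631
(t/eta)^beta = 0.0631^1.6883 = 0.0094
R(t) = exp(-0.0094)
R(t) = 0.9906

0.9906


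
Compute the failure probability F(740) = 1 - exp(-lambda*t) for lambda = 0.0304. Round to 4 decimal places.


lambda = 0.0304, t = 740
lambda * t = 22.496
exp(-22.496) = 0.0
F(t) = 1 - 0.0
F(t) = 1.0

1.0


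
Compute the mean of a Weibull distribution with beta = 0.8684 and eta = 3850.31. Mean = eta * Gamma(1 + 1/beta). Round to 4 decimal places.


beta = 0.8684, eta = 3850.31
1/beta = 1.1515
1 + 1/beta = 2.1515
Gamma(2.1515) = 1.0739
Mean = 3850.31 * 1.0739
Mean = 4134.6602

4134.6602


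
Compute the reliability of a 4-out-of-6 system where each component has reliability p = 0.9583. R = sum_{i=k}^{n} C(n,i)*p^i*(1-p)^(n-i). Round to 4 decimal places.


k = 4, n = 6, p = 0.9583
i=4: C(6,4)=15 * 0.9583^4 * 0.0417^2 = 0.022
i=5: C(6,5)=6 * 0.9583^5 * 0.0417^1 = 0.2022
i=6: C(6,6)=1 * 0.9583^6 * 0.0417^0 = 0.7745
R = sum of terms = 0.9987

0.9987


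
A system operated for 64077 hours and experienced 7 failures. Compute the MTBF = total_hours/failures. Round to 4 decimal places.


total_hours = 64077
failures = 7
MTBF = 64077 / 7
MTBF = 9153.8571

9153.8571


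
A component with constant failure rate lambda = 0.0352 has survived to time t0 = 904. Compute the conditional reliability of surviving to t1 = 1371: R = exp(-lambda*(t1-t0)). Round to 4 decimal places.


lambda = 0.0352
t0 = 904, t1 = 1371
t1 - t0 = 467
lambda * (t1-t0) = 0.0352 * 467 = 16.4384
R = exp(-16.4384)
R = 0.0

0.0


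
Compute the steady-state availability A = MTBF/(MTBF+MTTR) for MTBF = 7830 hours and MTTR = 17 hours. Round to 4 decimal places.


MTBF = 7830
MTTR = 17
MTBF + MTTR = 7847
A = 7830 / 7847
A = 0.9978

0.9978


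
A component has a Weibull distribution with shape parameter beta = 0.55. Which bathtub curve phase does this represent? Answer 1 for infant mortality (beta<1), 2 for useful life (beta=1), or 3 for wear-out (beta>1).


beta = 0.55
Compare beta to 1:
beta < 1 => infant mortality (phase 1)
beta = 1 => useful life (phase 2)
beta > 1 => wear-out (phase 3)
Since beta = 0.55, this is infant mortality (decreasing failure rate)
Phase = 1

1


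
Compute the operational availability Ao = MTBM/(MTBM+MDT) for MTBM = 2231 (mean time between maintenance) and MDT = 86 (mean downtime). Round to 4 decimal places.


MTBM = 2231
MDT = 86
MTBM + MDT = 2317
Ao = 2231 / 2317
Ao = 0.9629

0.9629


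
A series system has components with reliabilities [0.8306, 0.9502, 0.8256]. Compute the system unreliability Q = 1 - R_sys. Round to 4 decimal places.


Components: [0.8306, 0.9502, 0.8256]
After component 1: product = 0.8306
After component 2: product = 0.7892
After component 3: product = 0.6516
R_sys = 0.6516
Q = 1 - 0.6516 = 0.3484

0.3484


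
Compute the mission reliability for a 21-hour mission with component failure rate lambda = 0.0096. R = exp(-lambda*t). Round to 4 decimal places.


lambda = 0.0096
mission_time = 21
lambda * t = 0.0096 * 21 = 0.2016
R = exp(-0.2016)
R = 0.8174

0.8174


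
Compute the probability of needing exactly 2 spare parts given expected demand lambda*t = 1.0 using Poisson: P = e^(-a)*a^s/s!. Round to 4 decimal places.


a = 1.0, s = 2
e^(-a) = e^(-1.0) = 0.3679
a^s = 1.0^2 = 1.0
s! = 2
P = 0.3679 * 1.0 / 2
P = 0.1839

0.1839


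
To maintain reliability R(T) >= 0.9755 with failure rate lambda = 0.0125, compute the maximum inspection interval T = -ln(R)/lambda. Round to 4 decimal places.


R_target = 0.9755
lambda = 0.0125
-ln(0.9755) = 0.0248
T = 0.0248 / 0.0125
T = 1.9844

1.9844


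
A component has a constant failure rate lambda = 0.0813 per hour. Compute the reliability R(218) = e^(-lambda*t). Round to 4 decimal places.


lambda = 0.0813
t = 218
lambda * t = 17.7234
R(t) = e^(-17.7234)
R(t) = 0.0

0.0


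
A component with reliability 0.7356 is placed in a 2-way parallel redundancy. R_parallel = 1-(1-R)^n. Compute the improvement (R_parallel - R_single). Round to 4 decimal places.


R_single = 0.7356, n = 2
1 - R_single = 0.2644
(1 - R_single)^n = 0.2644^2 = 0.0699
R_parallel = 1 - 0.0699 = 0.9301
Improvement = 0.9301 - 0.7356
Improvement = 0.1945

0.1945


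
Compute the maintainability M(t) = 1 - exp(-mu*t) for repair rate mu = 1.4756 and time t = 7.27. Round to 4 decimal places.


mu = 1.4756, t = 7.27
mu * t = 1.4756 * 7.27 = 10.7276
exp(-10.7276) = 0.0
M(t) = 1 - 0.0
M(t) = 1.0

1.0


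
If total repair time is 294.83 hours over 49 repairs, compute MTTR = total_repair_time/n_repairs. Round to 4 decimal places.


total_repair_time = 294.83
n_repairs = 49
MTTR = 294.83 / 49
MTTR = 6.0169

6.0169


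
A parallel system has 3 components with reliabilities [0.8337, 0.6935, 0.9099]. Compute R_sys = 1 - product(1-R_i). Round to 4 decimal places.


Components: [0.8337, 0.6935, 0.9099]
(1 - 0.8337) = 0.1663, running product = 0.1663
(1 - 0.6935) = 0.3065, running product = 0.051
(1 - 0.9099) = 0.0901, running product = 0.0046
Product of (1-R_i) = 0.0046
R_sys = 1 - 0.0046 = 0.9954

0.9954


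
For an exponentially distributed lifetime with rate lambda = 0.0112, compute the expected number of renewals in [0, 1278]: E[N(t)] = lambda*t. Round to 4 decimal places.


lambda = 0.0112
t = 1278
E[N(t)] = lambda * t
E[N(t)] = 0.0112 * 1278
E[N(t)] = 14.3136

14.3136


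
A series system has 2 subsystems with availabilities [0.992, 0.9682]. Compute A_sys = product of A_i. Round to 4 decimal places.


Subsystems: [0.992, 0.9682]
After subsystem 1 (A=0.992): product = 0.992
After subsystem 2 (A=0.9682): product = 0.9605
A_sys = 0.9605

0.9605


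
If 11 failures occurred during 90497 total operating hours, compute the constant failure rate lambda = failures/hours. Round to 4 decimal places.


failures = 11
total_hours = 90497
lambda = 11 / 90497
lambda = 0.0001

0.0001


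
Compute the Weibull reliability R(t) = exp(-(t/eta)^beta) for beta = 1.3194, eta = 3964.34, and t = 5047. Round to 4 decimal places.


beta = 1.3194, eta = 3964.34, t = 5047
t/eta = 5047 / 3964.34 = 1.2731
(t/eta)^beta = 1.2731^1.3194 = 1.3752
R(t) = exp(-1.3752)
R(t) = 0.2528

0.2528


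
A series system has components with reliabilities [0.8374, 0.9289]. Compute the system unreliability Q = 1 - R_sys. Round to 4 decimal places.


Components: [0.8374, 0.9289]
After component 1: product = 0.8374
After component 2: product = 0.7779
R_sys = 0.7779
Q = 1 - 0.7779 = 0.2221

0.2221


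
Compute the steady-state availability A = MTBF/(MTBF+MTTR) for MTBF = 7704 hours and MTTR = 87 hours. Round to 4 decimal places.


MTBF = 7704
MTTR = 87
MTBF + MTTR = 7791
A = 7704 / 7791
A = 0.9888

0.9888


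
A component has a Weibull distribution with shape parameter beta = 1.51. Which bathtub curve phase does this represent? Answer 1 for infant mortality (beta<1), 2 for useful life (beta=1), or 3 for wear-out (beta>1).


beta = 1.51
Compare beta to 1:
beta < 1 => infant mortality (phase 1)
beta = 1 => useful life (phase 2)
beta > 1 => wear-out (phase 3)
Since beta = 1.51, this is wear-out (increasing failure rate)
Phase = 3

3


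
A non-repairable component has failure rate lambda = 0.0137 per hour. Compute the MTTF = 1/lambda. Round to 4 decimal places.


lambda = 0.0137
MTTF = 1 / 0.0137
MTTF = 72.9927

72.9927


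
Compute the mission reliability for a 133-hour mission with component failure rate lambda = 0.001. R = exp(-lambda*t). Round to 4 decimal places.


lambda = 0.001
mission_time = 133
lambda * t = 0.001 * 133 = 0.133
R = exp(-0.133)
R = 0.8755

0.8755


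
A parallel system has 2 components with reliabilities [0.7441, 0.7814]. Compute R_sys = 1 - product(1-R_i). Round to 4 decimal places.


Components: [0.7441, 0.7814]
(1 - 0.7441) = 0.2559, running product = 0.2559
(1 - 0.7814) = 0.2186, running product = 0.0559
Product of (1-R_i) = 0.0559
R_sys = 1 - 0.0559 = 0.9441

0.9441


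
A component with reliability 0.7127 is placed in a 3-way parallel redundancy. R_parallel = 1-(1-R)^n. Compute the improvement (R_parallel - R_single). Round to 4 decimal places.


R_single = 0.7127, n = 3
1 - R_single = 0.2873
(1 - R_single)^n = 0.2873^3 = 0.0237
R_parallel = 1 - 0.0237 = 0.9763
Improvement = 0.9763 - 0.7127
Improvement = 0.2636

0.2636


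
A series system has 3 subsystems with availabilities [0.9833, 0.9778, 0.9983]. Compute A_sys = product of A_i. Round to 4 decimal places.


Subsystems: [0.9833, 0.9778, 0.9983]
After subsystem 1 (A=0.9833): product = 0.9833
After subsystem 2 (A=0.9778): product = 0.9615
After subsystem 3 (A=0.9983): product = 0.9598
A_sys = 0.9598

0.9598


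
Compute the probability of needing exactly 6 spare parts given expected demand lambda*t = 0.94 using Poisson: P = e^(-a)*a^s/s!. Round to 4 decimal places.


a = 0.94, s = 6
e^(-a) = e^(-0.94) = 0.3906
a^s = 0.94^6 = 0.6899
s! = 720
P = 0.3906 * 0.6899 / 720
P = 0.0004

0.0004


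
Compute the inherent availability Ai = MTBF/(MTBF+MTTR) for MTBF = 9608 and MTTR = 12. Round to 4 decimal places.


MTBF = 9608
MTTR = 12
MTBF + MTTR = 9620
Ai = 9608 / 9620
Ai = 0.9988

0.9988


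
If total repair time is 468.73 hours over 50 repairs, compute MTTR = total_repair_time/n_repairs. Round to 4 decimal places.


total_repair_time = 468.73
n_repairs = 50
MTTR = 468.73 / 50
MTTR = 9.3746

9.3746


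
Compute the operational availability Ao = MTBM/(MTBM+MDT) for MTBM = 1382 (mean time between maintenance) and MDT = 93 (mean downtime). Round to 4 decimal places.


MTBM = 1382
MDT = 93
MTBM + MDT = 1475
Ao = 1382 / 1475
Ao = 0.9369

0.9369


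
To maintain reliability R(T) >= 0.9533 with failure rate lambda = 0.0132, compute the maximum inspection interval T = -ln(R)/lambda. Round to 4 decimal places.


R_target = 0.9533
lambda = 0.0132
-ln(0.9533) = 0.0478
T = 0.0478 / 0.0132
T = 3.6232

3.6232


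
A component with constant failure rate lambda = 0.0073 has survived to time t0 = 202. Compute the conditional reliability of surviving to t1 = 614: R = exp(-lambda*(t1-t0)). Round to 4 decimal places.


lambda = 0.0073
t0 = 202, t1 = 614
t1 - t0 = 412
lambda * (t1-t0) = 0.0073 * 412 = 3.0076
R = exp(-3.0076)
R = 0.0494

0.0494


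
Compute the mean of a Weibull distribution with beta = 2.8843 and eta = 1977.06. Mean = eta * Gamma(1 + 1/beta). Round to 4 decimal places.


beta = 2.8843, eta = 1977.06
1/beta = 0.3467
1 + 1/beta = 1.3467
Gamma(1.3467) = 0.8915
Mean = 1977.06 * 0.8915
Mean = 1762.5318

1762.5318


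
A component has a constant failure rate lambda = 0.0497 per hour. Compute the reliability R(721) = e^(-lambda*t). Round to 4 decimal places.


lambda = 0.0497
t = 721
lambda * t = 35.8337
R(t) = e^(-35.8337)
R(t) = 0.0

0.0


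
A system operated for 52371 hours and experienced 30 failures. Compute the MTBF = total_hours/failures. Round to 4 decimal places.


total_hours = 52371
failures = 30
MTBF = 52371 / 30
MTBF = 1745.7

1745.7


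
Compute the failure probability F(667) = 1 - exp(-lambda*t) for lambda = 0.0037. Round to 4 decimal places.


lambda = 0.0037, t = 667
lambda * t = 2.4679
exp(-2.4679) = 0.0848
F(t) = 1 - 0.0848
F(t) = 0.9152

0.9152


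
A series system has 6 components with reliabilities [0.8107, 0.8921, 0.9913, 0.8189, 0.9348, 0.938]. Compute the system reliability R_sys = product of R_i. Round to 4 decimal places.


Components: [0.8107, 0.8921, 0.9913, 0.8189, 0.9348, 0.938]
After component 1 (R=0.8107): product = 0.8107
After component 2 (R=0.8921): product = 0.7232
After component 3 (R=0.9913): product = 0.7169
After component 4 (R=0.8189): product = 0.5871
After component 5 (R=0.9348): product = 0.5488
After component 6 (R=0.938): product = 0.5148
R_sys = 0.5148

0.5148


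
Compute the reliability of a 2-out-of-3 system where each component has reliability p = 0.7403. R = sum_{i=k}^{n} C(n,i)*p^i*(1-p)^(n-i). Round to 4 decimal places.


k = 2, n = 3, p = 0.7403
i=2: C(3,2)=3 * 0.7403^2 * 0.2597^1 = 0.427
i=3: C(3,3)=1 * 0.7403^3 * 0.2597^0 = 0.4057
R = sum of terms = 0.8327

0.8327


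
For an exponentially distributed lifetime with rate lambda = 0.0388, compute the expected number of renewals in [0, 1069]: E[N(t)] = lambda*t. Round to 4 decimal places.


lambda = 0.0388
t = 1069
E[N(t)] = lambda * t
E[N(t)] = 0.0388 * 1069
E[N(t)] = 41.4772

41.4772


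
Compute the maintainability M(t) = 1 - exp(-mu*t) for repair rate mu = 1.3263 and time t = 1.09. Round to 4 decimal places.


mu = 1.3263, t = 1.09
mu * t = 1.3263 * 1.09 = 1.4457
exp(-1.4457) = 0.2356
M(t) = 1 - 0.2356
M(t) = 0.7644

0.7644


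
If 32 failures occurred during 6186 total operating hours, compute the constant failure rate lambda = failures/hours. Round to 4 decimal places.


failures = 32
total_hours = 6186
lambda = 32 / 6186
lambda = 0.0052

0.0052


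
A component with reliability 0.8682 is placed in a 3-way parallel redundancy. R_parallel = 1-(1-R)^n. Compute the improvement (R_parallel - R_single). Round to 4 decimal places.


R_single = 0.8682, n = 3
1 - R_single = 0.1318
(1 - R_single)^n = 0.1318^3 = 0.0023
R_parallel = 1 - 0.0023 = 0.9977
Improvement = 0.9977 - 0.8682
Improvement = 0.1295

0.1295


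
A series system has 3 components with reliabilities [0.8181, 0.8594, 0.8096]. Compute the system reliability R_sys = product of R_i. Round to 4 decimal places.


Components: [0.8181, 0.8594, 0.8096]
After component 1 (R=0.8181): product = 0.8181
After component 2 (R=0.8594): product = 0.7031
After component 3 (R=0.8096): product = 0.5692
R_sys = 0.5692

0.5692


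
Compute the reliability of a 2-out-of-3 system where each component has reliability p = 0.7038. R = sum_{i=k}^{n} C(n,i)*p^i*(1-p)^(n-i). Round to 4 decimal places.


k = 2, n = 3, p = 0.7038
i=2: C(3,2)=3 * 0.7038^2 * 0.2962^1 = 0.4402
i=3: C(3,3)=1 * 0.7038^3 * 0.2962^0 = 0.3486
R = sum of terms = 0.7888

0.7888


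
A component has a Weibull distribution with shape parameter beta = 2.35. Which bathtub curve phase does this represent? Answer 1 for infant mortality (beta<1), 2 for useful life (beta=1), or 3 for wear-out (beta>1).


beta = 2.35
Compare beta to 1:
beta < 1 => infant mortality (phase 1)
beta = 1 => useful life (phase 2)
beta > 1 => wear-out (phase 3)
Since beta = 2.35, this is wear-out (increasing failure rate)
Phase = 3

3


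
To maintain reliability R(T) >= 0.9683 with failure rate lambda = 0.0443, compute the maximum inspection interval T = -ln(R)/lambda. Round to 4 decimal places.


R_target = 0.9683
lambda = 0.0443
-ln(0.9683) = 0.0322
T = 0.0322 / 0.0443
T = 0.7272

0.7272


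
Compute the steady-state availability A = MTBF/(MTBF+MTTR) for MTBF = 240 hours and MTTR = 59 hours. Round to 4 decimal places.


MTBF = 240
MTTR = 59
MTBF + MTTR = 299
A = 240 / 299
A = 0.8027

0.8027


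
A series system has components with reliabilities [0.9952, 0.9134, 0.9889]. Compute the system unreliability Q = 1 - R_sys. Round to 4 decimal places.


Components: [0.9952, 0.9134, 0.9889]
After component 1: product = 0.9952
After component 2: product = 0.909
After component 3: product = 0.8989
R_sys = 0.8989
Q = 1 - 0.8989 = 0.1011

0.1011
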